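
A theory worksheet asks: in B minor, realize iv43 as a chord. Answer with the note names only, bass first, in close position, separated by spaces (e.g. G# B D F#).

B D E G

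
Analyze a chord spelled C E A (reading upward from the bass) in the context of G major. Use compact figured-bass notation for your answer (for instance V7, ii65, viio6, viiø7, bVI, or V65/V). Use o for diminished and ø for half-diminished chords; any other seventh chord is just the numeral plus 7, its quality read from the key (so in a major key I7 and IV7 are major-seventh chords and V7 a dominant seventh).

ii6

Stacked in thirds the chord is A-C-E: a minor triad on A.
In G major, A is the supertonic; the diatonic minor triad there is ii.
With C in the bass the chord is in first inversion, so the figured bass is 6.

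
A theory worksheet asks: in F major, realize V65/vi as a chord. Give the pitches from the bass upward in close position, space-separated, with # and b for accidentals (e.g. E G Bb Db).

C# E G A

The slash means an applied dominant: we want the dominant of vi. In F major, vi is D minor, and its dominant is built on A.
Building a dominant seventh chord on A gives A-C#-E-G.
The figured bass 65 indicates first inversion, placing the third (C#) in the bass: C#-E-G-A.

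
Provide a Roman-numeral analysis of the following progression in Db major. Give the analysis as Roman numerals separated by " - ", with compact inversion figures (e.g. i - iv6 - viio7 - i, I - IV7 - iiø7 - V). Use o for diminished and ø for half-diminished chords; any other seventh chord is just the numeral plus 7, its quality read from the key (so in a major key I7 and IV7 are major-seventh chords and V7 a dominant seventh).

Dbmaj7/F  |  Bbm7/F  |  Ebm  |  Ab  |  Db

I65 - vi43 - ii - V - I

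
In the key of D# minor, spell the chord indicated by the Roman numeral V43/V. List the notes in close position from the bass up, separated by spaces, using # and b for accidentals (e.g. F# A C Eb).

B# D# E# G##

V43/V is a secondary dominant — the dominant seventh of V. V in D# minor is A#, so the applied chord's root is E#, a perfect fifth above.
Building a dominant seventh chord on E# gives E#-G##-B#-D#.
With the 43 figure the chord is in second inversion; from the bass B# upward in close position it reads B#-D#-E#-G##.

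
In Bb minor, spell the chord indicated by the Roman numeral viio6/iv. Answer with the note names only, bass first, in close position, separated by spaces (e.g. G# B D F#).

F Ab D

The slash marks an applied leading-tone chord: viio of iv. In Bb minor, iv is Eb, so the leading tone to it is D, a half step below.
Building a diminished triad on D gives D-F-Ab.
The figured bass 6 indicates first inversion, placing the third (F) in the bass: F-Ab-D.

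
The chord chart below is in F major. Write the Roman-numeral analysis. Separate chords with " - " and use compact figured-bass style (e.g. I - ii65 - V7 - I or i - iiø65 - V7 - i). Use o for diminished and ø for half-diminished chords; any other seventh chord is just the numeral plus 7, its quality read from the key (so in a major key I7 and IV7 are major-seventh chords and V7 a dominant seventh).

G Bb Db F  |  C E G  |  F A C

G-Bb-Db-F: G with this quality isn't in the key; it's iiø7, borrowed from the parallel minor.
C-E-G has root C, degree 5 in F major, so V.
F-A-C: major triad on F = scale degree 1 → I.

iiø7 - V - I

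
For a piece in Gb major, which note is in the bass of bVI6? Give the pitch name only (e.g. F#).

bVI in Gb major has root Ebb; the chord is Ebb-Gb-Bbb.
The figure 6 means first inversion — the third is in the bass.

Gb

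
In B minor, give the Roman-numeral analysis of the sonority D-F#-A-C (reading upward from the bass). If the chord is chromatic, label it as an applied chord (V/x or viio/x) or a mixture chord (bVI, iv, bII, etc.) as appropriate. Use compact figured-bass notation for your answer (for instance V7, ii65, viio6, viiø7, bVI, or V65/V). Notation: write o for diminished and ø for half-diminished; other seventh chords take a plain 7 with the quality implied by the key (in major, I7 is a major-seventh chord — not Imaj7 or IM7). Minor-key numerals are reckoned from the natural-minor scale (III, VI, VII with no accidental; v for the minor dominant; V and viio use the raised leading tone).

Stacked in thirds the chord is D-F#-A-C: a dominant seventh chord on D.
D is not a diatonic chord root with this quality in B minor, but it lies a perfect fifth above G (VI), so the chord functions as an applied dominant of VI.

V7/VI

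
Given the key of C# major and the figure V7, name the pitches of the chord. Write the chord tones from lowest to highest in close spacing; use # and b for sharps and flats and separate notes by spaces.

G# B# D# F#

The numeral's case and figure indicate a dominant seventh chord. In C# major its root, the dominant, is G#.
Stacking thirds from G# gives G#-B#-D#-F#.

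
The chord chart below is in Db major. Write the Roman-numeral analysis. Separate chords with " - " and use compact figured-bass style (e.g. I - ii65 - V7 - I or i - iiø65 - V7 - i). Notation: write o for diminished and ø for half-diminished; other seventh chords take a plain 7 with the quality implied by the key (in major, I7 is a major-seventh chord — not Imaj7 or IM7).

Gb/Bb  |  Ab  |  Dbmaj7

IV6 - V - I7

Gb/Bb has root Gb, degree 4 in Db major, so IV6.
Ab: major triad on Ab = scale degree 5 → V.
Dbmaj7: major seventh chord on Db = scale degree 1 → I7.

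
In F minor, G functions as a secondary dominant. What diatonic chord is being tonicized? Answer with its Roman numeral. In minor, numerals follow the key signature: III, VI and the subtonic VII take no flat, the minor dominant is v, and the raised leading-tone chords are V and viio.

V

The chord is a major triad on G.
A dominant resolves down a perfect fifth: G → C. In F minor, C is scale degree 5, i.e. V.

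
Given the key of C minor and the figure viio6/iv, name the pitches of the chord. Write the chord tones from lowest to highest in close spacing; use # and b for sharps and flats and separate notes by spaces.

The slash marks an applied leading-tone chord: viio of iv. In C minor, iv is F, so the leading tone to it is E, a half step below.
Building a diminished triad on E gives E-G-Bb.
With the 6 figure the chord is in first inversion; from the bass G upward in close position it reads G-Bb-E.

G Bb E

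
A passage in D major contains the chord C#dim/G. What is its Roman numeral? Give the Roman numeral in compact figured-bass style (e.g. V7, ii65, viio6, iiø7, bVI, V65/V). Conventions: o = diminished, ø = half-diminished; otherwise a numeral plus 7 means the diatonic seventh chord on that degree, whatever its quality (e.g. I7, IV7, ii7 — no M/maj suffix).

Stacked in thirds the chord is C#-E-G: a diminished triad on C#.
C# is scale degree 7 in D major, and a diminished triad on that degree is written viio.
With G in the bass the chord is in second inversion, so the figured bass is 64.

viio64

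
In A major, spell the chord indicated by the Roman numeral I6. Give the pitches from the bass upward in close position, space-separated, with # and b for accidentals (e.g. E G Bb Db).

The numeral's case and figure indicate a major triad. In A major its root, the first degree, is A.
Stacking thirds from A gives A-C#-E.
The figured bass 6 indicates first inversion, placing the third (C#) in the bass: C#-E-A.

C# E A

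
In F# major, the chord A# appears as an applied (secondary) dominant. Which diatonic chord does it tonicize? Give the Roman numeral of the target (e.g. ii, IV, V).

vi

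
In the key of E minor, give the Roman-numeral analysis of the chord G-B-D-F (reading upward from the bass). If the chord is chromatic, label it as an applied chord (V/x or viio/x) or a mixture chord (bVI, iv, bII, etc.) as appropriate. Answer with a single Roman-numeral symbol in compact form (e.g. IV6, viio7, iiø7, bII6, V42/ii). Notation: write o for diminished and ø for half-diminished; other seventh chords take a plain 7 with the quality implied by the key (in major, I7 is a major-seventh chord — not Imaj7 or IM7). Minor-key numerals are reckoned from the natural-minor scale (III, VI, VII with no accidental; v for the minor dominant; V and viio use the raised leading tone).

Stacked in thirds the chord is G-B-D-F: a dominant seventh chord on G.
G is not a diatonic chord root with this quality in E minor, but it lies a perfect fifth above C (VI), so the chord functions as an applied dominant of VI.

V7/VI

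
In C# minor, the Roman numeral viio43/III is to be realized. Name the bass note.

The applied chord viio43/III is rooted on D#: D#-F#-A-C.
The figure 43 means second inversion — the fifth is in the bass.

A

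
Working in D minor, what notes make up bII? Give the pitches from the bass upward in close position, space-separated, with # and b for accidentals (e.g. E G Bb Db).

Scale degree 2 in D minor is E; lowering it a half step gives Eb. bII is the Neapolitan chord — a major triad on the lowered second degree.
So the chord is Eb-G-Bb, a major triad.

Eb G Bb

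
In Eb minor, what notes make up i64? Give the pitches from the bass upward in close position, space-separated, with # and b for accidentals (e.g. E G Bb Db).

Bb Eb Gb

In Eb minor, the tonic is Eb, and the diatonic chord built there is a minor triad.
Stacking thirds from Eb gives Eb-Gb-Bb.
With the 64 figure the chord is in second inversion; from the bass Bb upward in close position it reads Bb-Eb-Gb.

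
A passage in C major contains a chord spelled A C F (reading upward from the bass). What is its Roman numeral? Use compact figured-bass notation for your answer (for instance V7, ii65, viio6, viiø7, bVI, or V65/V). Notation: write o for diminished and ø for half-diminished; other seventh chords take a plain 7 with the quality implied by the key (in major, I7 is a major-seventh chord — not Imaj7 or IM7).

The pitches F-A-C form a major triad rooted on F.
F is scale degree 4 in C major, and a major triad on that degree is written IV.
With A in the bass the chord is in first inversion, so the figured bass is 6.

IV6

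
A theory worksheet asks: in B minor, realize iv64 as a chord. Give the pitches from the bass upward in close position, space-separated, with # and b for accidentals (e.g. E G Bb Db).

B E G

The numeral's case and figure indicate a minor triad. In B minor its root, scale degree 4, is E.
Stacking thirds from E gives E-G-B.
The figured bass 64 indicates second inversion, placing the fifth (B) in the bass: B-E-G.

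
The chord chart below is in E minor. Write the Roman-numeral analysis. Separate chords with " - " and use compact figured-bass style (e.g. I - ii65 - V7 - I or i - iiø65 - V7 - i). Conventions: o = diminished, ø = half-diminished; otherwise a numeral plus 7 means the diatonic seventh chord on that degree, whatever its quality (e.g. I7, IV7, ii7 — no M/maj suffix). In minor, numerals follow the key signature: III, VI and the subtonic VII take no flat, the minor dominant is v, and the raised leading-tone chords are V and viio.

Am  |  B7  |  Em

Am: root A is the subdominant; minor triad there is iv.
B7: dominant seventh chord on B = scale degree 5 → V7.
Em has root E, degree 1 in E minor, so i.

iv - V7 - i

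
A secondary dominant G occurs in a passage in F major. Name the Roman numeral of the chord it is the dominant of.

The chord is a major triad on G.
A dominant resolves down a perfect fifth: G → C. In F major, C is scale degree 5, i.e. V.

V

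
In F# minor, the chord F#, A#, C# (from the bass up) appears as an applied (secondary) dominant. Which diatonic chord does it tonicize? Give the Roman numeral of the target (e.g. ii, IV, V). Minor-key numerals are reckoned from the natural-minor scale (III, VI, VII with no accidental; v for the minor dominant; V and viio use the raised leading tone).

iv

The chord is a major triad on F#.
A dominant resolves down a perfect fifth: F# → B. In F# minor, B is scale degree 4, i.e. iv.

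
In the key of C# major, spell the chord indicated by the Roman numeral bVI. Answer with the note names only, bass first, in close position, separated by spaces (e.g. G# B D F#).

A C# E

Scale degree 6 in C# major is A#; lowering it a half step gives A. bVI is a major triad on the lowered sixth degree, borrowed from the parallel minor.
So the chord is A-C#-E, a major triad.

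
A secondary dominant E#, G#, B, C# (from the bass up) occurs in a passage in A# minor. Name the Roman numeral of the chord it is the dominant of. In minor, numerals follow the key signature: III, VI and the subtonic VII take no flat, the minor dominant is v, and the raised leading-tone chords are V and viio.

The chord is a dominant seventh chord on C#.
A dominant resolves down a perfect fifth: C# → F#. In A# minor, F# is scale degree 6, i.e. VI.

VI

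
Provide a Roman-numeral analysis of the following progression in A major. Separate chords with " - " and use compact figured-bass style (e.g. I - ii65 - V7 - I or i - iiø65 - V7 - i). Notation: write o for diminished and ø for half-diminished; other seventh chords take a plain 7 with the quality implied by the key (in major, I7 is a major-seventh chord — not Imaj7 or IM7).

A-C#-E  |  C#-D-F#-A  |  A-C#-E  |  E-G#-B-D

A-C#-E: major triad on A = scale degree 1 → I.
C#-D-F#-A has root D, degree 4 in A major, so IV42.
A-C#-E has root A, degree 1 in A major, so I.
E-G#-B-D has root E, degree 5 in A major, so V7.

I - IV42 - I - V7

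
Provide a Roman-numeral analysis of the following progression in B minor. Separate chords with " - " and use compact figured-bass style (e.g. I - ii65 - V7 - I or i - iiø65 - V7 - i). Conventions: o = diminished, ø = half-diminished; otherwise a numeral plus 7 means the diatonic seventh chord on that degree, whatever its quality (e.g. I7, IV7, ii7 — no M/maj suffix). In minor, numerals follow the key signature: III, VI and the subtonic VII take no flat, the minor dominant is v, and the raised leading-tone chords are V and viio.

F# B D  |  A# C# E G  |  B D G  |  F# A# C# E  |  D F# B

F#-B-D: minor triad on B = scale degree 1 → i64.
A#-C#-E-G: root A# is the leading tone; fully diminished seventh chord there is viio7.
B-D-G: root G is the submediant; major triad there is VI6.
F#-A#-C#-E: root F# is the dominant; dominant seventh chord there is V7.
D-F#-B: root B is the tonic; minor triad there is i6.

i64 - viio7 - VI6 - V7 - i6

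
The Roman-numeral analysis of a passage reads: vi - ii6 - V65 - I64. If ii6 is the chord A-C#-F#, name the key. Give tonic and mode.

The anchor chord is a minor triad on F#, labeled ii6.
Counting down one scale step from F# places the tonic on E; a minor triad on degree 2 is diatonic only in major.

E major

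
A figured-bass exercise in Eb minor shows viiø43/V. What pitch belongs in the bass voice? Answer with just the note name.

Eb

The applied chord viiø43/V is rooted on A: A-C-Eb-G.
The figure 43 means second inversion — the fifth is in the bass.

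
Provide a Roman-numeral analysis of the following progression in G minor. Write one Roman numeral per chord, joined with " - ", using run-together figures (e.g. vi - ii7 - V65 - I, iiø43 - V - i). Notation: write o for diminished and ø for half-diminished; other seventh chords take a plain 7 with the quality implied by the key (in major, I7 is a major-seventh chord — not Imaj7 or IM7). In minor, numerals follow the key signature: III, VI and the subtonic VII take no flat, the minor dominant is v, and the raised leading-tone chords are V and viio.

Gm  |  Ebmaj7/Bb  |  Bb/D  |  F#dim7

i - VI43 - III6 - viio7

Gm has root G, degree 1 in G minor, so i.
Ebmaj7/Bb: major seventh chord on Eb = scale degree 6 → VI43.
Bb/D: major triad on Bb = scale degree 3 → III6.
F#dim7: fully diminished seventh chord on F# = scale degree 7 → viio7.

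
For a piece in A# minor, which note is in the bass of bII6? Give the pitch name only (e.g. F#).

D#

bII in A# minor has root B; the chord is B-D#-F#.
The figure 6 means first inversion — the third is in the bass.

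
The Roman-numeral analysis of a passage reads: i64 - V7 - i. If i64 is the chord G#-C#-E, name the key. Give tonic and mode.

The chord C#m/G# is a minor triad rooted on C#; its label is i64.
If C# is scale degree 1 and the mode makes that degree carry a minor triad, the tonic is C# and the mode is minor.

C# minor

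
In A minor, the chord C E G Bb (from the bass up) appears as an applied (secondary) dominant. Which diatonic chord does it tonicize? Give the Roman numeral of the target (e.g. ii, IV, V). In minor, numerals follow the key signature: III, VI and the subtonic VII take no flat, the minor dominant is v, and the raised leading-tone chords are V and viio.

VI

The chord is a dominant seventh chord on C.
A dominant resolves down a perfect fifth: C → F. In A minor, F is scale degree 6, i.e. VI.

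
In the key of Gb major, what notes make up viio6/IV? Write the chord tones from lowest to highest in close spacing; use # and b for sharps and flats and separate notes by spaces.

Db Fb Bb

The slash marks an applied leading-tone chord: viio of IV. In Gb major, IV is Cb, so the leading tone to it is Bb, a half step below.
Building a diminished triad on Bb gives Bb-Db-Fb.
With the 6 figure the chord is in first inversion; from the bass Db upward in close position it reads Db-Fb-Bb.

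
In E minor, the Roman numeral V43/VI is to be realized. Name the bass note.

The applied chord V43/VI is rooted on G: G-B-D-F.
The figure 43 means second inversion — the fifth is in the bass.

D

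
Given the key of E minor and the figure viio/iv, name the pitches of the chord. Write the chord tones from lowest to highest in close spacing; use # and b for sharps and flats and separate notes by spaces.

G# B D

viio/iv is a secondary leading-tone chord. The target iv is A in E minor; the applied chord is rooted a semitone below, on G#.
Building a diminished triad on G# gives G#-B-D.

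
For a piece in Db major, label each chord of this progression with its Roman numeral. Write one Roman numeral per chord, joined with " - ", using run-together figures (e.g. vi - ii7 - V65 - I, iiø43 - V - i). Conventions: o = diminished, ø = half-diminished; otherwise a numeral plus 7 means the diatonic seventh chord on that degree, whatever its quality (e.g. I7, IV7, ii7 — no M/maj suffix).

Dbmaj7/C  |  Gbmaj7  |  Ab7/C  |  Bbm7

I42 - IV7 - V65 - vi7

Dbmaj7/C: root Db is the tonic; major seventh chord there is I42.
Gbmaj7 has root Gb, degree 4 in Db major, so IV7.
Ab7/C: root Ab is the dominant; dominant seventh chord there is V65.
Bbm7 has root Bb, degree 6 in Db major, so vi7.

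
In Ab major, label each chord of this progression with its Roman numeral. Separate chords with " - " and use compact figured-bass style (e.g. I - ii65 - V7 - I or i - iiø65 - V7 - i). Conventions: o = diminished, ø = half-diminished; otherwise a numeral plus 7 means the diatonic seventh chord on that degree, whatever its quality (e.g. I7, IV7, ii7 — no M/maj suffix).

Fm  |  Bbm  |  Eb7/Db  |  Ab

vi - ii - V42 - I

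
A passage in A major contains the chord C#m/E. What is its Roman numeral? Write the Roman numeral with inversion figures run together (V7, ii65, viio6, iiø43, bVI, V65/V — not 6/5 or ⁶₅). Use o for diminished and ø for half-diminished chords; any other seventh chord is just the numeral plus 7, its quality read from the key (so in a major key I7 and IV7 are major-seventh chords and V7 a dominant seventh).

iii6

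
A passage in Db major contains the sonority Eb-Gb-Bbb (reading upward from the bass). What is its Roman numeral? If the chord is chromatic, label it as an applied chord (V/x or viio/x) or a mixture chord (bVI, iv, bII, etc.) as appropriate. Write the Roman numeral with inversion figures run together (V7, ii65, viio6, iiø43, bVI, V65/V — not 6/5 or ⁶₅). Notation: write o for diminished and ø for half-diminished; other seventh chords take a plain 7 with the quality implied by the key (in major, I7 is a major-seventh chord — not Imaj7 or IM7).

The pitches Eb-Gb-Bbb form a diminished triad rooted on Eb.
Eb is the second degree of Db major. This is the diminished supertonic triad, borrowed from the parallel minor.

iio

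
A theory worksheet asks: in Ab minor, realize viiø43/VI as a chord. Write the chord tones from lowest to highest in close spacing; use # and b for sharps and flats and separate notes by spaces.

Bbb Db Eb Gb

viiø43/VI is a secondary leading-tone chord. The target VI is Fb in Ab minor; the applied chord is rooted a semitone below, on Eb.
Building a half-diminished seventh chord on Eb gives Eb-Gb-Bbb-Db.
The figured bass 43 indicates second inversion, placing the fifth (Bbb) in the bass: Bbb-Db-Eb-Gb.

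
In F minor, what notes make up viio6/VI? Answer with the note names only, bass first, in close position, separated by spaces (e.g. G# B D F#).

Eb Gb C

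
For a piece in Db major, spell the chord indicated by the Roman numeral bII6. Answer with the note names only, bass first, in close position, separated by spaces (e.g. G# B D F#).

Gb Bbb Ebb

Scale degree 2 in Db major is Eb; lowering it a half step gives Ebb. bII6 is the Neapolitan sixth — a major triad on the lowered second degree, here in its customary first inversion.
So the chord is Ebb-Gb-Bbb.
With the 6 figure the chord is in first inversion; from the bass Gb upward in close position it reads Gb-Bbb-Ebb.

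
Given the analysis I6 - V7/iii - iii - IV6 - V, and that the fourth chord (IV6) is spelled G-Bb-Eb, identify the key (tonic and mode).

Bb major

IV6 is given as G-Bb-Eb — a major triad with root Eb.
IV6 on Eb implies Eb is the subdominant; that puts the tonic at Bb, and the uppercase numeral fits major mode.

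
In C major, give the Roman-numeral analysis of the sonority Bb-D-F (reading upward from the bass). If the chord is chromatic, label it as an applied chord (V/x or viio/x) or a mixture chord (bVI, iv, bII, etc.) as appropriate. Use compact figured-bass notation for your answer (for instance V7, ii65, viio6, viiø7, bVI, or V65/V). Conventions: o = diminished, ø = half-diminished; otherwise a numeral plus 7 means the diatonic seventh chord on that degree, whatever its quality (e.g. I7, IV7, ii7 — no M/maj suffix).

The pitches Bb-D-F form a major triad rooted on Bb.
Bb is the lowered seventh degree of C major (diatonic 7 would be B). This is a major triad on the lowered seventh degree (the subtonic), borrowed from the parallel minor.

bVII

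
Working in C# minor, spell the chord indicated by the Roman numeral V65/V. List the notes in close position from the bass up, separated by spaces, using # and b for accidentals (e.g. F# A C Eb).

The slash means an applied dominant: we want the dominant of V. In C# minor, V is G# major, and its dominant is built on D#.
Building a dominant seventh chord on D# gives D#-F##-A#-C#.
The figured bass 65 indicates first inversion, placing the third (F##) in the bass: F##-A#-C#-D#.

F## A# C# D#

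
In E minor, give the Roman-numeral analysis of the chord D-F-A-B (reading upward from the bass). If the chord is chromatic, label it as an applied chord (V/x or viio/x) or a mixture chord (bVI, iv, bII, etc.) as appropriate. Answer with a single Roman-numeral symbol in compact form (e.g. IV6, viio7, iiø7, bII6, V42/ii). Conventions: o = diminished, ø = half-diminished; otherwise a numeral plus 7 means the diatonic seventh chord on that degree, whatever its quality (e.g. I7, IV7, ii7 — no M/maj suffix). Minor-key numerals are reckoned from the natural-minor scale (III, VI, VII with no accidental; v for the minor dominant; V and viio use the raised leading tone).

viiø65/VI

The pitches B-D-F-A form a half-diminished seventh chord rooted on B.
B sits a half step below C (VI in E minor); a diminished chord there is the applied leading-tone chord of VI.
With D in the bass the chord is in first inversion, so the figured bass is 65.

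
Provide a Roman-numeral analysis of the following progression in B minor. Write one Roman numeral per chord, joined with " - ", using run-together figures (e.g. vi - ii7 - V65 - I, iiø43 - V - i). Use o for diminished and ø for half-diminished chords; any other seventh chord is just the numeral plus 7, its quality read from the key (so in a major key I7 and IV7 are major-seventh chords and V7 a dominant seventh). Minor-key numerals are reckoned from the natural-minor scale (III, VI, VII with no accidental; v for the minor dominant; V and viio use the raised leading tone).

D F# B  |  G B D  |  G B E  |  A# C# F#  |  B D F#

i6 - VI - iv6 - V6 - i

D-F#-B has root B, degree 1 in B minor, so i6.
G-B-D: major triad on G = scale degree 6 → VI.
G-B-E has root E, degree 4 in B minor, so iv6.
A#-C#-F#: major triad on F# = scale degree 5 → V6.
B-D-F# has root B, degree 1 in B minor, so i.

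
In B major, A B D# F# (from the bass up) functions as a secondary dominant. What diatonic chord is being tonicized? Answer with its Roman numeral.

IV

The chord is a dominant seventh chord on B.
A dominant resolves down a perfect fifth: B → E. In B major, E is scale degree 4, i.e. IV.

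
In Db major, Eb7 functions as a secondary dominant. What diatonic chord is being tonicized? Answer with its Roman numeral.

V

The chord is a dominant seventh chord on Eb.
A dominant resolves down a perfect fifth: Eb → Ab. In Db major, Ab is scale degree 5, i.e. V.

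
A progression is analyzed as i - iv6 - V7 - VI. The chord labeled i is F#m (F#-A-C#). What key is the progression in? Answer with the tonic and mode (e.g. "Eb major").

F# minor

The chord F#m is a minor triad rooted on F#; its label is i.
If F# is scale degree 1 and the mode makes that degree carry a minor triad, the tonic is F# and the mode is minor.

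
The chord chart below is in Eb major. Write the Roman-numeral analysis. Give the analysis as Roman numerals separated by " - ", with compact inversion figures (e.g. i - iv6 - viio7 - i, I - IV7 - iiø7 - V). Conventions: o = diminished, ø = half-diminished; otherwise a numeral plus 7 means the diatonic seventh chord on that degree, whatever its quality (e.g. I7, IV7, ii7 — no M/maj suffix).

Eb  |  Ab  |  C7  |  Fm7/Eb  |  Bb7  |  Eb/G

I - IV - V7/ii - ii42 - V7 - I6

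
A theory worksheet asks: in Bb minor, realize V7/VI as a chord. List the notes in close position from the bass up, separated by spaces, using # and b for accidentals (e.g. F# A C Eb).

Db F Ab Cb

V7/VI is a secondary dominant — the dominant seventh of VI. VI in Bb minor is Gb, so the applied chord's root is Db, a perfect fifth above.
Building a dominant seventh chord on Db gives Db-F-Ab-Cb.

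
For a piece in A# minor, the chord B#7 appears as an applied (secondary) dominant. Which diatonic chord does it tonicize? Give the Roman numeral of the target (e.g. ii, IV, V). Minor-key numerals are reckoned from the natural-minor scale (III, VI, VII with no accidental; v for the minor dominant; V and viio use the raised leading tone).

V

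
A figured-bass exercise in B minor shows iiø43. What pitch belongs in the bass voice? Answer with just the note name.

iiø in B minor has root C#; the chord is C#-E-G-B.
The figure 43 means second inversion — the fifth is in the bass.

G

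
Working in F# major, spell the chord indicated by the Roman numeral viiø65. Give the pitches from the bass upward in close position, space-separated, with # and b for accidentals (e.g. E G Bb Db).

In F# major, the leading tone is E#, and the diatonic chord built there is a half-diminished seventh chord.
That chord is spelled E#-G#-B-D#.
With the 65 figure the chord is in first inversion; from the bass G# upward in close position it reads G#-B-D#-E#.

G# B D# E#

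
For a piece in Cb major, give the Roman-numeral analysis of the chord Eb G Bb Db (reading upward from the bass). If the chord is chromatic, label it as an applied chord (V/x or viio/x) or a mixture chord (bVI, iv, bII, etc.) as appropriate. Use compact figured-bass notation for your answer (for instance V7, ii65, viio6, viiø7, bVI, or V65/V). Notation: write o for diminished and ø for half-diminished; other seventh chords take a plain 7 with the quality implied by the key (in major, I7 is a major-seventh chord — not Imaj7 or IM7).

The pitches Eb-G-Bb-Db form a dominant seventh chord rooted on Eb.
Eb is not a diatonic chord root with this quality in Cb major, but it lies a perfect fifth above Ab (vi), so the chord functions as an applied dominant of vi.

V7/vi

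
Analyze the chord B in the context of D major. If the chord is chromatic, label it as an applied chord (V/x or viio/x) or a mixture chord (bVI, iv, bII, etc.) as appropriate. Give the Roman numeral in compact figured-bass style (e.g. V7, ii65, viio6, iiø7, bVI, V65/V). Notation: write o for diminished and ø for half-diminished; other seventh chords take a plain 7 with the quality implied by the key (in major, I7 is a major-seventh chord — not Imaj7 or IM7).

The pitches B-D#-F# form a major triad rooted on B.
B is not a diatonic chord root with this quality in D major, but it lies a perfect fifth above E (ii), so the chord functions as an applied dominant of ii.

V/ii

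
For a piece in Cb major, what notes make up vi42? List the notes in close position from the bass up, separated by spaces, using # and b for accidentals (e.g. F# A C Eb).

In Cb major, scale degree 6 is Ab, and the diatonic chord built there is a minor seventh chord.
Stacking thirds from Ab gives Ab-Cb-Eb-Gb.
The figured bass 42 indicates third inversion, placing the seventh (Gb) in the bass: Gb-Ab-Cb-Eb.

Gb Ab Cb Eb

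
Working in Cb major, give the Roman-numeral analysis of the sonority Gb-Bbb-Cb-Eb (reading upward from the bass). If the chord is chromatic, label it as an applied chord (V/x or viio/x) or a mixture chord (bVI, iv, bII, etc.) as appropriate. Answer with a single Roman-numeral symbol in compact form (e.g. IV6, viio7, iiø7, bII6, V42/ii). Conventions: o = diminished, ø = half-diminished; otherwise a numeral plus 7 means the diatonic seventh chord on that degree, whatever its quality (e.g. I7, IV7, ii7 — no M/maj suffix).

The pitches Cb-Eb-Gb-Bbb form a dominant seventh chord rooted on Cb.
Cb is not a diatonic chord root with this quality in Cb major, but it lies a perfect fifth above Fb (IV), so the chord functions as an applied dominant of IV.
With Gb in the bass the chord is in second inversion, so the figured bass is 43.

V43/IV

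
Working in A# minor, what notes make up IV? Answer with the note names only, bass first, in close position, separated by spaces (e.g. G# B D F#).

D# F## A#

Scale degree 4 in A# minor is D#; here the chord built on it is altered to a major triad. IV is the major subdominant, borrowed from the parallel major.
So the chord is D#-F##-A#.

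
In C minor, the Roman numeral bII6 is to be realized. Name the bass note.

bII in C minor has root Db; the chord is Db-F-Ab.
The figure 6 means first inversion — the third is in the bass.

F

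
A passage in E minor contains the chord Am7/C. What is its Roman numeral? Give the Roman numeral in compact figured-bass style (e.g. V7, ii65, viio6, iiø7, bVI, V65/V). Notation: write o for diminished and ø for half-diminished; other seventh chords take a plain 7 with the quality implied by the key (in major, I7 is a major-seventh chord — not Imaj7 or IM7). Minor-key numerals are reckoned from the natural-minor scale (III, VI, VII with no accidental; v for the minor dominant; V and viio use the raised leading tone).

iv65

Stacked in thirds the chord is A-C-E-G: a minor seventh chord on A.
In E minor, A is the subdominant; the diatonic minor seventh chord there is iv7.
With C in the bass the chord is in first inversion, so the figured bass is 65.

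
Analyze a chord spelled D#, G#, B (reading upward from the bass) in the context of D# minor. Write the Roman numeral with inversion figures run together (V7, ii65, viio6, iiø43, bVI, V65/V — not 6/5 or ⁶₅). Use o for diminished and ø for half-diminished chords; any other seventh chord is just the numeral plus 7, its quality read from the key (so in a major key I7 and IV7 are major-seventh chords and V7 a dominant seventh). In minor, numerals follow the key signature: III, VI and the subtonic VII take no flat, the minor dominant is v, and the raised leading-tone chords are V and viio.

iv64

Stacked in thirds the chord is G#-B-D#: a minor triad on G#.
In D# minor, G# is the subdominant; the diatonic minor triad there is iv.
With D# in the bass the chord is in second inversion, so the figured bass is 64.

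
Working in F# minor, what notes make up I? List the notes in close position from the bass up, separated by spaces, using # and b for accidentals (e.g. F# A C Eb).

F# A# C#

Scale degree 1 in F# minor is F#; here the chord built on it is altered to a major triad. I is the major tonic (Picardy third), borrowed from the parallel major.
So the chord is F#-A#-C#, a major triad.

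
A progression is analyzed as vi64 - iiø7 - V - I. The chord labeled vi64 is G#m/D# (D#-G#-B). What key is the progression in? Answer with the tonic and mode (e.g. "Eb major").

B major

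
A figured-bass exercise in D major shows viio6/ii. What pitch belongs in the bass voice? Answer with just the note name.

F#

The applied chord viio6/ii is rooted on D#: D#-F#-A.
The figure 6 means first inversion — the third is in the bass.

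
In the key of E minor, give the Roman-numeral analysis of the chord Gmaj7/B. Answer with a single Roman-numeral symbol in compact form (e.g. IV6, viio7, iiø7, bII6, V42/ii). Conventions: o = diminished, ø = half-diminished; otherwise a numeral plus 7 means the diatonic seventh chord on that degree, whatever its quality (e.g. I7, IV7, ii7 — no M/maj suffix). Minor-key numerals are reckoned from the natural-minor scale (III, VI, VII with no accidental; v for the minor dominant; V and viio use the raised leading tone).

Stacked in thirds the chord is G-B-D-F#: a major seventh chord on G.
G is scale degree 3 in E minor, and a major seventh chord on that degree is written III7.
With B in the bass the chord is in first inversion, so the figured bass is 65.

III65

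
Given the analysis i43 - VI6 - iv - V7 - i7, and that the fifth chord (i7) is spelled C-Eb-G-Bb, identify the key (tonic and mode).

C minor

The chord Cm7 is a minor seventh chord rooted on C; its label is i7.
If C is scale degree 1 and the mode makes that degree carry a minor seventh chord, the tonic is C and the mode is minor.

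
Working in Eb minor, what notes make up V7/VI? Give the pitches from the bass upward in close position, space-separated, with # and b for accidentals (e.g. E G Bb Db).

The slash means an applied dominant: we want the dominant of VI. In Eb minor, VI is Cb major, and its dominant is built on Gb.
Building a dominant seventh chord on Gb gives Gb-Bb-Db-Fb.

Gb Bb Db Fb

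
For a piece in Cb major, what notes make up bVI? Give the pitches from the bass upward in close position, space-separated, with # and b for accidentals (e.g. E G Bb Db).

Abb Cb Ebb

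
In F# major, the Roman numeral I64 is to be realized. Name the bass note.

C#

I in F# major has root F#; the chord is F#-A#-C#.
The figure 64 means second inversion — the fifth is in the bass.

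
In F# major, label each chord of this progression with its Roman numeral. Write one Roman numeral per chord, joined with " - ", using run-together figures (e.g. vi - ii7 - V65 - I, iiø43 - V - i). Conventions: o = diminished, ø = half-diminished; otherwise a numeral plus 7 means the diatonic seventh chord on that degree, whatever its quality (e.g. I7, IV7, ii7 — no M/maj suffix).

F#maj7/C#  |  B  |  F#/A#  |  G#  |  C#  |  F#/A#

F#maj7/C#: major seventh chord on F# = scale degree 1 → I43.
B has root B, degree 4 in F# major, so IV.
F#/A# has root F#, degree 1 in F# major, so I6.
G# is the secondary dominant of V (major triad on G#): V/V.
C#: root C# is the dominant; major triad there is V.
F#/A# has root F#, degree 1 in F# major, so I6.

I43 - IV - I6 - V/V - V - I6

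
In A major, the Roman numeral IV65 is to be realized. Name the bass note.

F#

IV in A major has root D; the chord is D-F#-A-C#.
The figure 65 means first inversion — the third is in the bass.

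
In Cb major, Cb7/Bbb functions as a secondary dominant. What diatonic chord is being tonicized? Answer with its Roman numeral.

The chord is a dominant seventh chord on Cb.
A dominant resolves down a perfect fifth: Cb → Fb. In Cb major, Fb is scale degree 4, i.e. IV.

IV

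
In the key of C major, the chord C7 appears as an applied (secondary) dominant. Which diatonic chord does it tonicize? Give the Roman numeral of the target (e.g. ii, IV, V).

IV

The chord is a dominant seventh chord on C.
A dominant resolves down a perfect fifth: C → F. In C major, F is scale degree 4, i.e. IV.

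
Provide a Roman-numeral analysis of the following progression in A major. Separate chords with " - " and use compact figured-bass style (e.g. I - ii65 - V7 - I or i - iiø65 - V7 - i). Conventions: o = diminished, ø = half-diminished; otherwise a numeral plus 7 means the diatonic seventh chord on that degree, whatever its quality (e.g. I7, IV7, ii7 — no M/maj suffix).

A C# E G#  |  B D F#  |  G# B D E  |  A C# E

I7 - ii - V65 - I

A-C#-E-G#: root A is the tonic; major seventh chord there is I7.
B-D-F#: root B is the supertonic; minor triad there is ii.
G#-B-D-E: root E is the dominant; dominant seventh chord there is V65.
A-C#-E has root A, degree 1 in A major, so I.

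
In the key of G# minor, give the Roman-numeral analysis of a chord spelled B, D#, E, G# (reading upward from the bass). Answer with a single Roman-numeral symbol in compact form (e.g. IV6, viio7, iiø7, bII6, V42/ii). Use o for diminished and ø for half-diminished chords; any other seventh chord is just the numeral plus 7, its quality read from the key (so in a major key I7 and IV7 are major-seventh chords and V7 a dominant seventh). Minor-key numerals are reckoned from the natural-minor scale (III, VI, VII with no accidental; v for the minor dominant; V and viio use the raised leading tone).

VI43

The pitches E-G#-B-D# form a major seventh chord rooted on E.
E is scale degree 6 in G# minor, and a major seventh chord on that degree is written VI7.
With B in the bass the chord is in second inversion, so the figured bass is 43.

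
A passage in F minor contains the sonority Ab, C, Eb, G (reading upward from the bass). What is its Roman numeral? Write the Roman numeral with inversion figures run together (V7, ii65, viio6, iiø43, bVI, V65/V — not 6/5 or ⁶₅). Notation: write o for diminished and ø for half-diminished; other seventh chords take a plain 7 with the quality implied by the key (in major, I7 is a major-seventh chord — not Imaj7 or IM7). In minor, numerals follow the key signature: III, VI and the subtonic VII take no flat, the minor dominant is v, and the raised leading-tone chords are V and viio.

III7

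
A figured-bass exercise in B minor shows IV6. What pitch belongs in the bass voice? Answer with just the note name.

G#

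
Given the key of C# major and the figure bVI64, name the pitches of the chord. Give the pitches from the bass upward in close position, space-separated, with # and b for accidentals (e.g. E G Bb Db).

Scale degree 6 in C# major is A#; lowering it a half step gives A. bVI64 is a major triad on the lowered sixth degree, borrowed from the parallel minor.
So the chord is A-C#-E.
With the 64 figure the chord is in second inversion; from the bass E upward in close position it reads E-A-C#.

E A C#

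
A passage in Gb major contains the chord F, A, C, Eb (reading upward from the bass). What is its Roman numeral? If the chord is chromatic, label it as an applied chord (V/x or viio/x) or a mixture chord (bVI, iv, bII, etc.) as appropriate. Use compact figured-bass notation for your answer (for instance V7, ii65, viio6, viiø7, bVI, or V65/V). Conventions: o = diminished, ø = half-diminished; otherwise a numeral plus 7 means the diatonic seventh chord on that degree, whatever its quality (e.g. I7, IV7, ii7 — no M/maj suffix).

The pitches F-A-C-Eb form a dominant seventh chord rooted on F.
F is not a diatonic chord root with this quality in Gb major, but it lies a perfect fifth above Bb (iii), so the chord functions as an applied dominant of iii.

V7/iii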